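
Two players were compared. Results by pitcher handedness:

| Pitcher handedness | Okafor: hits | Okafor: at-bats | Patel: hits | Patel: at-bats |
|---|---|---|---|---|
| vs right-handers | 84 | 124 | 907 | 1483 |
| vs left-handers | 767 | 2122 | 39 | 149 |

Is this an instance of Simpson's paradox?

Yes

Vs right-handers: Okafor 84/124 = 67.7%, Patel 907/1483 = 61.2% → Okafor
Vs left-handers: Okafor 767/2122 = 36.1%, Patel 39/149 = 26.2% → Okafor
Overall: Okafor 851/2246 = 37.9%, Patel 946/1632 = 58.0% → Patel
Okafor wins each pitcher group but Patel wins overall — the comparison reverses. Okafor's at-bats skew toward vs left-handers, which has a lower base rate.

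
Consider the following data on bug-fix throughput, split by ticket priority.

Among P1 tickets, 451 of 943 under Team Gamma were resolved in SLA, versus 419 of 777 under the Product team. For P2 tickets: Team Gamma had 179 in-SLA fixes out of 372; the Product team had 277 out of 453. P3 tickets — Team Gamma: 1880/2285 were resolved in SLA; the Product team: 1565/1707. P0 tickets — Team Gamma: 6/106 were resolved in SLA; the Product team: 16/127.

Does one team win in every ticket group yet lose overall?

No

P1: Team Gamma 451/943 = 47.8%, the Product team 419/777 = 53.9% → the Product team
P2: Team Gamma 179/372 = 48.1%, the Product team 277/453 = 61.1% → the Product team
P3: Team Gamma 1880/2285 = 82.3%, the Product team 1565/1707 = 91.7% → the Product team
P0: Team Gamma 6/106 = 5.7%, the Product team 16/127 = 12.6% → the Product team
Overall: Team Gamma 2516/3706 = 67.9%, the Product team 2277/3064 = 74.3% → the Product team
The Product team wins overall and in every ticket group — no reversal.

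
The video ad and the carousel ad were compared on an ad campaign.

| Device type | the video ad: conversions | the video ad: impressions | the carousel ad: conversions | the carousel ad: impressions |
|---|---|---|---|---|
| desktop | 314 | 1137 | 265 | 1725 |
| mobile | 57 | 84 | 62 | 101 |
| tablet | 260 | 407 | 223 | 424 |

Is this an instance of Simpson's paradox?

No

Desktop: the video ad 314/1137 = 27.6%, the carousel ad 265/1725 = 15.4% → the video ad
Mobile: the video ad 57/84 = 67.9%, the carousel ad 62/101 = 61.4% → the video ad
Tablet: the video ad 260/407 = 63.9%, the carousel ad 223/424 = 52.6% → the video ad
Overall: the video ad 631/1628 = 38.8%, the carousel ad 550/2250 = 24.4% → the video ad
The video ad wins overall and in every device group — no reversal.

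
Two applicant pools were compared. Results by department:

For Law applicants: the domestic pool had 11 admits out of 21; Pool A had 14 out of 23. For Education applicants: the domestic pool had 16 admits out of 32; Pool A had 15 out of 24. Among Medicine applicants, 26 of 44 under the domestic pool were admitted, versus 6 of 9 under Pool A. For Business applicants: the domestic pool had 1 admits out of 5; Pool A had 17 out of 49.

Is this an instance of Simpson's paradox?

Law: the domestic pool 11/21 = 52.4%, Pool A 14/23 = 60.9% → Pool A
Education: the domestic pool 16/32 = 50.0%, Pool A 15/24 = 62.5% → Pool A
Medicine: the domestic pool 26/44 = 59.1%, Pool A 6/9 = 66.7% → Pool A
Business: the domestic pool 1/5 = 20.0%, Pool A 17/49 = 34.7% → Pool A
Overall: the domestic pool 54/102 = 52.9%, Pool A 52/105 = 49.5% → the domestic pool
Pool A wins each department group but the domestic pool wins overall — the comparison reverses. Pool A's applicants skew toward Business, which has a lower base rate.

Yes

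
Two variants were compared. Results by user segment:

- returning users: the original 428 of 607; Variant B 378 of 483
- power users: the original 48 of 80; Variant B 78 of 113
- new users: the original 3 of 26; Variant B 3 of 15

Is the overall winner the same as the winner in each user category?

Returning users: the original 428/607 = 70.5%, Variant B 378/483 = 78.3% → Variant B
Power users: the original 48/80 = 60.0%, Variant B 78/113 = 69.0% → Variant B
New users: the original 3/26 = 11.5%, Variant B 3/15 = 20.0% → Variant B
Overall: the original 479/713 = 67.2%, Variant B 459/611 = 75.1% → Variant B
Variant B wins overall and in every user group — no reversal.

Yes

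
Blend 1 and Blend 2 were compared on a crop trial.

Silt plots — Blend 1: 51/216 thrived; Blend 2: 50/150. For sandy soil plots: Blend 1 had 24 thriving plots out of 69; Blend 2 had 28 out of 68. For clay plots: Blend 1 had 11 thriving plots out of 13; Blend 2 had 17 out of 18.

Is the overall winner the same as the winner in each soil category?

Yes

Silt: Blend 1 51/216 = 23.6%, Blend 2 50/150 = 33.3% → Blend 2
Sandy soil: Blend 1 24/69 = 34.8%, Blend 2 28/68 = 41.2% → Blend 2
Clay: Blend 1 11/13 = 84.6%, Blend 2 17/18 = 94.4% → Blend 2
Overall: Blend 1 86/298 = 28.9%, Blend 2 95/236 = 40.3% → Blend 2
Blend 2 wins overall and in every soil group — no reversal.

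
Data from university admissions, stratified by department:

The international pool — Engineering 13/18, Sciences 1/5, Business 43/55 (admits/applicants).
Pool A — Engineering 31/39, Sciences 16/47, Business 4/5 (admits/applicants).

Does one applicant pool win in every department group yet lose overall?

Engineering: the international pool 13/18 = 72.2%, Pool A 31/39 = 79.5% → Pool A
Sciences: the international pool 1/5 = 20.0%, Pool A 16/47 = 34.0% → Pool A
Business: the international pool 43/55 = 78.2%, Pool A 4/5 = 80.0% → Pool A
Overall: the international pool 57/78 = 73.1%, Pool A 51/91 = 56.0% → the international pool
Pool A wins each department group but the international pool wins overall — the comparison reverses. Pool A's applicants skew toward Sciences, which has a lower base rate.

Yes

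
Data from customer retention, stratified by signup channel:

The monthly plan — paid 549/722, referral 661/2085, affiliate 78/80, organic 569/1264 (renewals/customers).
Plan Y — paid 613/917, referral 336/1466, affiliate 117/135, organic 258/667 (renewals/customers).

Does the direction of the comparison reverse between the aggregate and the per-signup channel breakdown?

No

Paid: the monthly plan 549/722 = 76.0%, Plan Y 613/917 = 66.8% → the monthly plan
Referral: the monthly plan 661/2085 = 31.7%, Plan Y 336/1466 = 22.9% → the monthly plan
Affiliate: the monthly plan 78/80 = 97.5%, Plan Y 117/135 = 86.7% → the monthly plan
Organic: the monthly plan 569/1264 = 45.0%, Plan Y 258/667 = 38.7% → the monthly plan
Overall: the monthly plan 1857/4151 = 44.7%, Plan Y 1324/3185 = 41.6% → the monthly plan
The monthly plan wins overall and in every signup group — no reversal.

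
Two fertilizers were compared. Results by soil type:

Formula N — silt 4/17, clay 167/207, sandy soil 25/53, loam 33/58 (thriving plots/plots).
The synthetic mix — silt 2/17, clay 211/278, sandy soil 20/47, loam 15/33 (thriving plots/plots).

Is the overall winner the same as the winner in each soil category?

Yes

Silt: Formula N 4/17 = 23.5%, the synthetic mix 2/17 = 11.8% → Formula N
Clay: Formula N 167/207 = 80.7%, the synthetic mix 211/278 = 75.9% → Formula N
Sandy soil: Formula N 25/53 = 47.2%, the synthetic mix 20/47 = 42.6% → Formula N
Loam: Formula N 33/58 = 56.9%, the synthetic mix 15/33 = 45.5% → Formula N
Overall: Formula N 229/335 = 68.4%, the synthetic mix 248/375 = 66.1% → Formula N
Formula N wins overall and in every soil group — no reversal.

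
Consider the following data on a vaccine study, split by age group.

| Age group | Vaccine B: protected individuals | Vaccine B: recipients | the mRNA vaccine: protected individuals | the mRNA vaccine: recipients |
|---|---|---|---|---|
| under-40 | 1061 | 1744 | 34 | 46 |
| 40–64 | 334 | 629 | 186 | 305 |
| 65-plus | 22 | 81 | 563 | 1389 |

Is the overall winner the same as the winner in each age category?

Under-40: Vaccine B 1061/1744 = 60.8%, the mRNA vaccine 34/46 = 73.9% → the mRNA vaccine
40–64: Vaccine B 334/629 = 53.1%, the mRNA vaccine 186/305 = 61.0% → the mRNA vaccine
65-plus: Vaccine B 22/81 = 27.2%, the mRNA vaccine 563/1389 = 40.5% → the mRNA vaccine
Overall: Vaccine B 1417/2454 = 57.7%, the mRNA vaccine 783/1740 = 45.0% → Vaccine B
The mRNA vaccine wins each age group but Vaccine B wins overall — the comparison reverses. The mRNA vaccine's recipients skew toward 65-plus, which has a lower base rate.

No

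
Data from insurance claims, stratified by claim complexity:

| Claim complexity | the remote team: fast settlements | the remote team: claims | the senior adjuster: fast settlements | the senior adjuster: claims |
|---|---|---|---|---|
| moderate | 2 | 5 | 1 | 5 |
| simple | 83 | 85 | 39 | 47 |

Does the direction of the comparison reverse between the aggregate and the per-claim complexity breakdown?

Moderate: the remote team 2/5 = 40.0%, the senior adjuster 1/5 = 20.0% → the remote team
Simple: the remote team 83/85 = 97.6%, the senior adjuster 39/47 = 83.0% → the remote team
Overall: the remote team 85/90 = 94.4%, the senior adjuster 40/52 = 76.9% → the remote team
The remote team wins overall and in every claim group — no reversal.

No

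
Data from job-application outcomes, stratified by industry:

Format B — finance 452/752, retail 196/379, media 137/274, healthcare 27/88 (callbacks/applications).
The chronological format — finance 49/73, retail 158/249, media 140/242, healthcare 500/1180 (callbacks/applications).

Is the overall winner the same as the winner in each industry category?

No

Finance: Format B 452/752 = 60.1%, the chronological format 49/73 = 67.1% → the chronological format
Retail: Format B 196/379 = 51.7%, the chronological format 158/249 = 63.5% → the chronological format
Media: Format B 137/274 = 50.0%, the chronological format 140/242 = 57.9% → the chronological format
Healthcare: Format B 27/88 = 30.7%, the chronological format 500/1180 = 42.4% → the chronological format
Overall: Format B 812/1493 = 54.4%, the chronological format 847/1744 = 48.6% → Format B
The chronological format wins each industry group but Format B wins overall — the comparison reverses. The chronological format's applications skew toward healthcare, which has a lower base rate.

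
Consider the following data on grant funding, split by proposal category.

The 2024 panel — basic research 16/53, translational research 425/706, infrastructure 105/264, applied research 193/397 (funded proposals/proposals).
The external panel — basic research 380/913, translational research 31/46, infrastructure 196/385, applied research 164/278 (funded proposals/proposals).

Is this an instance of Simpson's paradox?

Yes

Basic research: the 2024 panel 16/53 = 30.2%, the external panel 380/913 = 41.6% → the external panel
Translational research: the 2024 panel 425/706 = 60.2%, the external panel 31/46 = 67.4% → the external panel
Infrastructure: the 2024 panel 105/264 = 39.8%, the external panel 196/385 = 50.9% → the external panel
Applied research: the 2024 panel 193/397 = 48.6%, the external panel 164/278 = 59.0% → the external panel
Overall: the 2024 panel 739/1420 = 52.0%, the external panel 771/1622 = 47.5% → the 2024 panel
The external panel wins each proposal group but the 2024 panel wins overall — the comparison reverses. The external panel's proposals skew toward basic research, which has a lower base rate.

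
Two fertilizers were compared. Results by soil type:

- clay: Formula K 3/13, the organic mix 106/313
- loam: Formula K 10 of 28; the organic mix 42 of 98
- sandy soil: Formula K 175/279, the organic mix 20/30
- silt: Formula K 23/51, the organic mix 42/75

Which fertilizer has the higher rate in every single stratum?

the organic mix

Clay: Formula K 3/13 = 23.1%, the organic mix 106/313 = 33.9% → the organic mix
Loam: Formula K 10/28 = 35.7%, the organic mix 42/98 = 42.9% → the organic mix
Sandy soil: Formula K 175/279 = 62.7%, the organic mix 20/30 = 66.7% → the organic mix
Silt: Formula K 23/51 = 45.1%, the organic mix 42/75 = 56.0% → the organic mix
The organic mix has the higher rate in all 4 groups.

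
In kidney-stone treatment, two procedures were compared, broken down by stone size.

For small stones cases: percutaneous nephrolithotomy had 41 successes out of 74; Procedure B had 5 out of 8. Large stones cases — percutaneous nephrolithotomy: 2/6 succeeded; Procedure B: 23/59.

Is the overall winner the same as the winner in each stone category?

Small stones: percutaneous nephrolithotomy 41/74 = 55.4%, Procedure B 5/8 = 62.5% → Procedure B
Large stones: percutaneous nephrolithotomy 2/6 = 33.3%, Procedure B 23/59 = 39.0% → Procedure B
Overall: percutaneous nephrolithotomy 43/80 = 53.8%, Procedure B 28/67 = 41.8% → percutaneous nephrolithotomy
Procedure B wins each stone group but percutaneous nephrolithotomy wins overall — the comparison reverses. Procedure B's cases skew toward large stones, which has a lower base rate.

No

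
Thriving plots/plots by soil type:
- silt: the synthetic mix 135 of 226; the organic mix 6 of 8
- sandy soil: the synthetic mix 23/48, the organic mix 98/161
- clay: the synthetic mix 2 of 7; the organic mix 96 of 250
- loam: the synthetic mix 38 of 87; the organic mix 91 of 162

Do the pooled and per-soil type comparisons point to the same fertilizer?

No

Silt: the synthetic mix 135/226 = 59.7%, the organic mix 6/8 = 75.0% → the organic mix
Sandy soil: the synthetic mix 23/48 = 47.9%, the organic mix 98/161 = 60.9% → the organic mix
Clay: the synthetic mix 2/7 = 28.6%, the organic mix 96/250 = 38.4% → the organic mix
Loam: the synthetic mix 38/87 = 43.7%, the organic mix 91/162 = 56.2% → the organic mix
Overall: the synthetic mix 198/368 = 53.8%, the organic mix 291/581 = 50.1% → the synthetic mix
The organic mix wins each soil group but the synthetic mix wins overall — the comparison reverses. The organic mix's plots skew toward clay, which has a lower base rate.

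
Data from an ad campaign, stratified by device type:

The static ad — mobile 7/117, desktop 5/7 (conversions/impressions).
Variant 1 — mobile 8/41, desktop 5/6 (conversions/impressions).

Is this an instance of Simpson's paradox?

Mobile: the static ad 7/117 = 6.0%, Variant 1 8/41 = 19.5% → Variant 1
Desktop: the static ad 5/7 = 71.4%, Variant 1 5/6 = 83.3% → Variant 1
Overall: the static ad 12/124 = 9.7%, Variant 1 13/47 = 27.7% → Variant 1
Variant 1 wins overall and in every device group — no reversal.

No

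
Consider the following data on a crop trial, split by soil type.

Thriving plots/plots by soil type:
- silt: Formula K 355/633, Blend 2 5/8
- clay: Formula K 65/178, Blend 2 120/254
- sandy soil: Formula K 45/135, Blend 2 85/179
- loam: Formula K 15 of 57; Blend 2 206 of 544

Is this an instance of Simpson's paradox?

Silt: Formula K 355/633 = 56.1%, Blend 2 5/8 = 62.5% → Blend 2
Clay: Formula K 65/178 = 36.5%, Blend 2 120/254 = 47.2% → Blend 2
Sandy soil: Formula K 45/135 = 33.3%, Blend 2 85/179 = 47.5% → Blend 2
Loam: Formula K 15/57 = 26.3%, Blend 2 206/544 = 37.9% → Blend 2
Overall: Formula K 480/1003 = 47.9%, Blend 2 416/985 = 42.2% → Formula K
Blend 2 wins each soil group but Formula K wins overall — the comparison reverses. Blend 2's plots skew toward loam, which has a lower base rate.

Yes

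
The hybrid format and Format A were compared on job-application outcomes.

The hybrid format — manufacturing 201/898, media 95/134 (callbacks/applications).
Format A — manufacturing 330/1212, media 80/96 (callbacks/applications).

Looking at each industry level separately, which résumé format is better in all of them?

Manufacturing: the hybrid format 201/898 = 22.4%, Format A 330/1212 = 27.2% → Format A
Media: the hybrid format 95/134 = 70.9%, Format A 80/96 = 83.3% → Format A
Format A has the higher rate in both groups.

Format A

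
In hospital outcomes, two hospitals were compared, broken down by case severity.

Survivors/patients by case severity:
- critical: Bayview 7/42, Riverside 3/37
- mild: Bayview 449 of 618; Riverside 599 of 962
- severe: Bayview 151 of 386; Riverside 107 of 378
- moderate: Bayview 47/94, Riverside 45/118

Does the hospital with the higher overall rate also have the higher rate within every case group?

Critical: Bayview 7/42 = 16.7%, Riverside 3/37 = 8.1% → Bayview
Mild: Bayview 449/618 = 72.7%, Riverside 599/962 = 62.3% → Bayview
Severe: Bayview 151/386 = 39.1%, Riverside 107/378 = 28.3% → Bayview
Moderate: Bayview 47/94 = 50.0%, Riverside 45/118 = 38.1% → Bayview
Overall: Bayview 654/1140 = 57.4%, Riverside 754/1495 = 50.4% → Bayview
Bayview wins overall and in every case group — no reversal.

Yes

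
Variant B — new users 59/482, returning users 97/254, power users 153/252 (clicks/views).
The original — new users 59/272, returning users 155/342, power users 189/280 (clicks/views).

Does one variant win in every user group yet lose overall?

New users: Variant B 59/482 = 12.2%, the original 59/272 = 21.7% → the original
Returning users: Variant B 97/254 = 38.2%, the original 155/342 = 45.3% → the original
Power users: Variant B 153/252 = 60.7%, the original 189/280 = 67.5% → the original
Overall: Variant B 309/988 = 31.3%, the original 403/894 = 45.1% → the original
The original wins overall and in every user group — no reversal.

No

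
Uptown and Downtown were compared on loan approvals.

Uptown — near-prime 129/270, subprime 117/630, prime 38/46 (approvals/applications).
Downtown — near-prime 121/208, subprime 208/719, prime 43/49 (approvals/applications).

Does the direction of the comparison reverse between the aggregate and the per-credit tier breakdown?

Near-prime: Uptown 129/270 = 47.8%, Downtown 121/208 = 58.2% → Downtown
Subprime: Uptown 117/630 = 18.6%, Downtown 208/719 = 28.9% → Downtown
Prime: Uptown 38/46 = 82.6%, Downtown 43/49 = 87.8% → Downtown
Overall: Uptown 284/946 = 30.0%, Downtown 372/976 = 38.1% → Downtown
Downtown wins overall and in every credit group — no reversal.

No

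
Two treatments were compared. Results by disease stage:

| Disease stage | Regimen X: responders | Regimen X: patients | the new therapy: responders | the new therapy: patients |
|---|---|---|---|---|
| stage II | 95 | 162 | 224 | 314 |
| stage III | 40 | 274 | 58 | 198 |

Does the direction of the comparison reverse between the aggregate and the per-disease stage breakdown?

Stage II: Regimen X 95/162 = 58.6%, the new therapy 224/314 = 71.3% → the new therapy
Stage III: Regimen X 40/274 = 14.6%, the new therapy 58/198 = 29.3% → the new therapy
Overall: Regimen X 135/436 = 31.0%, the new therapy 282/512 = 55.1% → the new therapy
The new therapy wins overall and in every disease group — no reversal.

No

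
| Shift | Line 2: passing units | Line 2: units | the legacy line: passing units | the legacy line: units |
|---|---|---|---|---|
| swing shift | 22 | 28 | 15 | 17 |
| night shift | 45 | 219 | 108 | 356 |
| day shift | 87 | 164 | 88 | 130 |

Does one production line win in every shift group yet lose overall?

No

Swing shift: Line 2 22/28 = 78.6%, the legacy line 15/17 = 88.2% → the legacy line
Night shift: Line 2 45/219 = 20.5%, the legacy line 108/356 = 30.3% → the legacy line
Day shift: Line 2 87/164 = 53.0%, the legacy line 88/130 = 67.7% → the legacy line
Overall: Line 2 154/411 = 37.5%, the legacy line 211/503 = 41.9% → the legacy line
The legacy line wins overall and in every shift group — no reversal.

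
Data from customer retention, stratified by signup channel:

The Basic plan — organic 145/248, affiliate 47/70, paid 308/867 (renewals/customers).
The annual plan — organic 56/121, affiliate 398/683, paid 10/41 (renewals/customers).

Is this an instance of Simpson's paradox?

Yes

Organic: the Basic plan 145/248 = 58.5%, the annual plan 56/121 = 46.3% → the Basic plan
Affiliate: the Basic plan 47/70 = 67.1%, the annual plan 398/683 = 58.3% → the Basic plan
Paid: the Basic plan 308/867 = 35.5%, the annual plan 10/41 = 24.4% → the Basic plan
Overall: the Basic plan 500/1185 = 42.2%, the annual plan 464/845 = 54.9% → the annual plan
The Basic plan wins each signup group but the annual plan wins overall — the comparison reverses. The Basic plan's customers skew toward paid, which has a lower base rate.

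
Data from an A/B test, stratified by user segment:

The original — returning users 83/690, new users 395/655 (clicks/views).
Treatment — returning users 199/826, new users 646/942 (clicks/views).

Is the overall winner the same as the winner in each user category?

Returning users: the original 83/690 = 12.0%, Treatment 199/826 = 24.1% → Treatment
New users: the original 395/655 = 60.3%, Treatment 646/942 = 68.6% → Treatment
Overall: the original 478/1345 = 35.5%, Treatment 845/1768 = 47.8% → Treatment
Treatment wins overall and in every user group — no reversal.

Yes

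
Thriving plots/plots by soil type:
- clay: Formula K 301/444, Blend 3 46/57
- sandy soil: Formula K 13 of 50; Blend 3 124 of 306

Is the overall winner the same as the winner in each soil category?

Clay: Formula K 301/444 = 67.8%, Blend 3 46/57 = 80.7% → Blend 3
Sandy soil: Formula K 13/50 = 26.0%, Blend 3 124/306 = 40.5% → Blend 3
Overall: Formula K 314/494 = 63.6%, Blend 3 170/363 = 46.8% → Formula K
Blend 3 wins each soil group but Formula K wins overall — the comparison reverses. Blend 3's plots skew toward sandy soil, which has a lower base rate.

No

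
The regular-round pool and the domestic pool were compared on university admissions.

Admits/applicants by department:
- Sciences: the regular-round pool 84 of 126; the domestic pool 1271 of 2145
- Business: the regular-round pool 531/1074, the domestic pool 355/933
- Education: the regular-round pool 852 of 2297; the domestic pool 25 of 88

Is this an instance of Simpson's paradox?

Sciences: the regular-round pool 84/126 = 66.7%, the domestic pool 1271/2145 = 59.3% → the regular-round pool
Business: the regular-round pool 531/1074 = 49.4%, the domestic pool 355/933 = 38.0% → the regular-round pool
Education: the regular-round pool 852/2297 = 37.1%, the domestic pool 25/88 = 28.4% → the regular-round pool
Overall: the regular-round pool 1467/3497 = 42.0%, the domestic pool 1651/3166 = 52.1% → the domestic pool
The regular-round pool wins each department group but the domestic pool wins overall — the comparison reverses. The regular-round pool's applicants skew toward Education, which has a lower base rate.

Yes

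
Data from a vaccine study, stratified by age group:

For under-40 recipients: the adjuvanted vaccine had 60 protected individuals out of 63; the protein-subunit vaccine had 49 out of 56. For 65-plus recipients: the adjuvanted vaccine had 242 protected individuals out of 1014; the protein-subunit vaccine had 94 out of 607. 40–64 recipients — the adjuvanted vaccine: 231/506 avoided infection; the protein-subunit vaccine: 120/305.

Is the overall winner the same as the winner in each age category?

Under-40: the adjuvanted vaccine 60/63 = 95.2%, the protein-subunit vaccine 49/56 = 87.5% → the adjuvanted vaccine
65-plus: the adjuvanted vaccine 242/1014 = 23.9%, the protein-subunit vaccine 94/607 = 15.5% → the adjuvanted vaccine
40–64: the adjuvanted vaccine 231/506 = 45.7%, the protein-subunit vaccine 120/305 = 39.3% → the adjuvanted vaccine
Overall: the adjuvanted vaccine 533/1583 = 33.7%, the protein-subunit vaccine 263/968 = 27.2% → the adjuvanted vaccine
The adjuvanted vaccine wins overall and in every age group — no reversal.

Yes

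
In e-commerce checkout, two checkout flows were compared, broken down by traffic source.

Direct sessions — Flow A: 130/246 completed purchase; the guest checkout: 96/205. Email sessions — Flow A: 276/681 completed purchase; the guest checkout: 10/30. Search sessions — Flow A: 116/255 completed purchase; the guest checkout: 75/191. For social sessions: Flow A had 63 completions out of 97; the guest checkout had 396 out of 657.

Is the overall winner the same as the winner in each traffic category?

Direct: Flow A 130/246 = 52.8%, the guest checkout 96/205 = 46.8% → Flow A
Email: Flow A 276/681 = 40.5%, the guest checkout 10/30 = 33.3% → Flow A
Search: Flow A 116/255 = 45.5%, the guest checkout 75/191 = 39.3% → Flow A
Social: Flow A 63/97 = 64.9%, the guest checkout 396/657 = 60.3% → Flow A
Overall: Flow A 585/1279 = 45.7%, the guest checkout 577/1083 = 53.3% → the guest checkout
Flow A wins each traffic group but the guest checkout wins overall — the comparison reverses. Flow A's sessions skew toward email, which has a lower base rate.

No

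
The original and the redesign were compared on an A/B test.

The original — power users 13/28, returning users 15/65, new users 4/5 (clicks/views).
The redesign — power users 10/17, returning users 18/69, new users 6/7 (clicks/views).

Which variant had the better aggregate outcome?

Power users: the original 13/28 = 46.4%, the redesign 10/17 = 58.8% → the redesign
Returning users: the original 15/65 = 23.1%, the redesign 18/69 = 26.1% → the redesign
New users: the original 4/5 = 80.0%, the redesign 6/7 = 85.7% → the redesign
Overall: the original 32/98 = 32.7%, the redesign 34/93 = 36.6% → the redesign

the redesign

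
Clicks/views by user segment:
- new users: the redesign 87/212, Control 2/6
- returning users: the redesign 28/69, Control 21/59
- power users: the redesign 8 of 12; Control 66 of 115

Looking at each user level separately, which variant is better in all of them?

New users: the redesign 87/212 = 41.0%, Control 2/6 = 33.3% → the redesign
Returning users: the redesign 28/69 = 40.6%, Control 21/59 = 35.6% → the redesign
Power users: the redesign 8/12 = 66.7%, Control 66/115 = 57.4% → the redesign
The redesign has the higher rate in all 3 groups.

the redesign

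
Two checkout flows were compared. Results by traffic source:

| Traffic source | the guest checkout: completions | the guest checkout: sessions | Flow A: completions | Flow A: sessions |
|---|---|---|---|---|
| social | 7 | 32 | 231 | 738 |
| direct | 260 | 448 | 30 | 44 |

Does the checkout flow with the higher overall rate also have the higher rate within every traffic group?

No

Social: the guest checkout 7/32 = 21.9%, Flow A 231/738 = 31.3% → Flow A
Direct: the guest checkout 260/448 = 58.0%, Flow A 30/44 = 68.2% → Flow A
Overall: the guest checkout 267/480 = 55.6%, Flow A 261/782 = 33.4% → the guest checkout
Flow A wins each traffic group but the guest checkout wins overall — the comparison reverses. Flow A's sessions skew toward social, which has a lower base rate.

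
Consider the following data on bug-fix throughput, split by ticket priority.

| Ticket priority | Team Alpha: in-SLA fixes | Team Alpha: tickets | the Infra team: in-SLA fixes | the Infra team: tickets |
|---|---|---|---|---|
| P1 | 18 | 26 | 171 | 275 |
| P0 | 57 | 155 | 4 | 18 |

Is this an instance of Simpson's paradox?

P1: Team Alpha 18/26 = 69.2%, the Infra team 171/275 = 62.2% → Team Alpha
P0: Team Alpha 57/155 = 36.8%, the Infra team 4/18 = 22.2% → Team Alpha
Overall: Team Alpha 75/181 = 41.4%, the Infra team 175/293 = 59.7% → the Infra team
Team Alpha wins each ticket group but the Infra team wins overall — the comparison reverses. Team Alpha's tickets skew toward P0, which has a lower base rate.

Yes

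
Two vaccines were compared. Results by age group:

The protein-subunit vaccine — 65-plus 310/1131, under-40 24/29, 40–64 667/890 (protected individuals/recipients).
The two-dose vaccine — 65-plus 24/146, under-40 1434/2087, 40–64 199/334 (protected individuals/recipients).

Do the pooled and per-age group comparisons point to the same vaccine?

65-plus: the protein-subunit vaccine 310/1131 = 27.4%, the two-dose vaccine 24/146 = 16.4% → the protein-subunit vaccine
Under-40: the protein-subunit vaccine 24/29 = 82.8%, the two-dose vaccine 1434/2087 = 68.7% → the protein-subunit vaccine
40–64: the protein-subunit vaccine 667/890 = 74.9%, the two-dose vaccine 199/334 = 59.6% → the protein-subunit vaccine
Overall: the protein-subunit vaccine 1001/2050 = 48.8%, the two-dose vaccine 1657/2567 = 64.6% → the two-dose vaccine
The protein-subunit vaccine wins each age group but the two-dose vaccine wins overall — the comparison reverses. The protein-subunit vaccine's recipients skew toward 65-plus, which has a lower base rate.

No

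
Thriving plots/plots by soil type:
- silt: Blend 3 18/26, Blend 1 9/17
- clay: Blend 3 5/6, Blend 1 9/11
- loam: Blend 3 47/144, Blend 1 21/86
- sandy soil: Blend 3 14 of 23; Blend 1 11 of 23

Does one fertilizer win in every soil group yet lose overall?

Silt: Blend 3 18/26 = 69.2%, Blend 1 9/17 = 52.9% → Blend 3
Clay: Blend 3 5/6 = 83.3%, Blend 1 9/11 = 81.8% → Blend 3
Loam: Blend 3 47/144 = 32.6%, Blend 1 21/86 = 24.4% → Blend 3
Sandy soil: Blend 3 14/23 = 60.9%, Blend 1 11/23 = 47.8% → Blend 3
Overall: Blend 3 84/199 = 42.2%, Blend 1 50/137 = 36.5% → Blend 3
Blend 3 wins overall and in every soil group — no reversal.

No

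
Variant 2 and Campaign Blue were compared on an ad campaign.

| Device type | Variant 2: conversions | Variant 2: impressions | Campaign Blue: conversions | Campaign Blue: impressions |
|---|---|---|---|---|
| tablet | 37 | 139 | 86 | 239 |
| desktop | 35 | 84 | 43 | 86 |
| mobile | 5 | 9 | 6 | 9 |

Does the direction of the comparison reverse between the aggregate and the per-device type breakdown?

Tablet: Variant 2 37/139 = 26.6%, Campaign Blue 86/239 = 36.0% → Campaign Blue
Desktop: Variant 2 35/84 = 41.7%, Campaign Blue 43/86 = 50.0% → Campaign Blue
Mobile: Variant 2 5/9 = 55.6%, Campaign Blue 6/9 = 66.7% → Campaign Blue
Overall: Variant 2 77/232 = 33.2%, Campaign Blue 135/334 = 40.4% → Campaign Blue
Campaign Blue wins overall and in every device group — no reversal.

No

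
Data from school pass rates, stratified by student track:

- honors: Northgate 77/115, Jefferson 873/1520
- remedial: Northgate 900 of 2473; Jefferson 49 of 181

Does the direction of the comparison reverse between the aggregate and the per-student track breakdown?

Honors: Northgate 77/115 = 67.0%, Jefferson 873/1520 = 57.4% → Northgate
Remedial: Northgate 900/2473 = 36.4%, Jefferson 49/181 = 27.1% → Northgate
Overall: Northgate 977/2588 = 37.8%, Jefferson 922/1701 = 54.2% → Jefferson
Northgate wins each student group but Jefferson wins overall — the comparison reverses. Northgate's students skew toward remedial, which has a lower base rate.

Yes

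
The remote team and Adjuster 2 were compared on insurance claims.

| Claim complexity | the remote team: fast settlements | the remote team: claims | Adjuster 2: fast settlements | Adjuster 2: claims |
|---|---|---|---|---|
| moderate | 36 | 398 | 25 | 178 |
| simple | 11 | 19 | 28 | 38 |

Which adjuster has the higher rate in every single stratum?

Moderate: the remote team 36/398 = 9.0%, Adjuster 2 25/178 = 14.0% → Adjuster 2
Simple: the remote team 11/19 = 57.9%, Adjuster 2 28/38 = 73.7% → Adjuster 2
Adjuster 2 has the higher rate in both groups.

Adjuster 2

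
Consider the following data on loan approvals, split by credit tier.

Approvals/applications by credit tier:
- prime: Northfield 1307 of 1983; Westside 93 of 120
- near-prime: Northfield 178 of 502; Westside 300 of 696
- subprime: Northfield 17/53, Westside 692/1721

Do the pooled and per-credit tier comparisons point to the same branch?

No

Prime: Northfield 1307/1983 = 65.9%, Westside 93/120 = 77.5% → Westside
Near-prime: Northfield 178/502 = 35.5%, Westside 300/696 = 43.1% → Westside
Subprime: Northfield 17/53 = 32.1%, Westside 692/1721 = 40.2% → Westside
Overall: Northfield 1502/2538 = 59.2%, Westside 1085/2537 = 42.8% → Northfield
Westside wins each credit group but Northfield wins overall — the comparison reverses. Westside's applications skew toward subprime, which has a lower base rate.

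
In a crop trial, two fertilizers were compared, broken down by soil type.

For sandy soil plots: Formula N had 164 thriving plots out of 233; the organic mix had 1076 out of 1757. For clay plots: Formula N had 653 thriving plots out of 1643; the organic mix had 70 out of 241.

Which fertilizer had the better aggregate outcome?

Sandy soil: Formula N 164/233 = 70.4%, the organic mix 1076/1757 = 61.2% → Formula N
Clay: Formula N 653/1643 = 39.7%, the organic mix 70/241 = 29.0% → Formula N
Overall: Formula N 817/1876 = 43.6%, the organic mix 1146/1998 = 57.4% → the organic mix
(Formula N wins every soil group but the organic mix wins overall — Formula N's plots skew toward the low-rate clay group.)

the organic mix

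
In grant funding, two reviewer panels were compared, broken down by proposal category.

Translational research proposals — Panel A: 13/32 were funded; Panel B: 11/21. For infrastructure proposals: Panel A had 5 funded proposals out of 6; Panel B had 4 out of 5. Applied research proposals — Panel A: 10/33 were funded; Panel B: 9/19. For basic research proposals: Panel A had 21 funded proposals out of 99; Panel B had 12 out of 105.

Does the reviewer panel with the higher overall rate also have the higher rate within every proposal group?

Translational research: Panel A 13/32 = 40.6%, Panel B 11/21 = 52.4% → Panel B
Infrastructure: Panel A 5/6 = 83.3%, Panel B 4/5 = 80.0% → Panel A
Applied research: Panel A 10/33 = 30.3%, Panel B 9/19 = 47.4% → Panel B
Basic research: Panel A 21/99 = 21.2%, Panel B 12/105 = 11.4% → Panel A
Overall: Panel A 49/170 = 28.8%, Panel B 36/150 = 24.0% → Panel A
Neither sweeps: Panel A wins 2 of 4 groups, Panel B wins 2. Panel A wins overall but not every group — no Simpson reversal.

No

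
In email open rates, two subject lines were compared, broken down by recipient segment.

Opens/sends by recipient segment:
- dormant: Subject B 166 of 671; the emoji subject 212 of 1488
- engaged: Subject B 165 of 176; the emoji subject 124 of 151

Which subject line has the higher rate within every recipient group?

Dormant: Subject B 166/671 = 24.7%, the emoji subject 212/1488 = 14.2% → Subject B
Engaged: Subject B 165/176 = 93.8%, the emoji subject 124/151 = 82.1% → Subject B
Subject B has the higher rate in both groups.

Subject B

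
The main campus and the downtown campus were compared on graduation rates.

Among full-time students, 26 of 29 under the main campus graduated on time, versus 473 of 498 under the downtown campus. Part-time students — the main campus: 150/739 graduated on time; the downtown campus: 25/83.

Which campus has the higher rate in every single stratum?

Full-time: the main campus 26/29 = 89.7%, the downtown campus 473/498 = 95.0% → the downtown campus
Part-time: the main campus 150/739 = 20.3%, the downtown campus 25/83 = 30.1% → the downtown campus
The downtown campus has the higher rate in both groups.

the downtown campus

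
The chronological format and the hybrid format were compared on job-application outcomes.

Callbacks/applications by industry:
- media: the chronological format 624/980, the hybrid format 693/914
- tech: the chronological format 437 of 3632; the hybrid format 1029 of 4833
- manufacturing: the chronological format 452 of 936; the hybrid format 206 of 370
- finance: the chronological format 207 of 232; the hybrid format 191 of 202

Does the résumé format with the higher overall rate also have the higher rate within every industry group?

Yes

Media: the chronological format 624/980 = 63.7%, the hybrid format 693/914 = 75.8% → the hybrid format
Tech: the chronological format 437/3632 = 12.0%, the hybrid format 1029/4833 = 21.3% → the hybrid format
Manufacturing: the chronological format 452/936 = 48.3%, the hybrid format 206/370 = 55.7% → the hybrid format
Finance: the chronological format 207/232 = 89.2%, the hybrid format 191/202 = 94.6% → the hybrid format
Overall: the chronological format 1720/5780 = 29.8%, the hybrid format 2119/6319 = 33.5% → the hybrid format
The hybrid format wins overall and in every industry group — no reversal.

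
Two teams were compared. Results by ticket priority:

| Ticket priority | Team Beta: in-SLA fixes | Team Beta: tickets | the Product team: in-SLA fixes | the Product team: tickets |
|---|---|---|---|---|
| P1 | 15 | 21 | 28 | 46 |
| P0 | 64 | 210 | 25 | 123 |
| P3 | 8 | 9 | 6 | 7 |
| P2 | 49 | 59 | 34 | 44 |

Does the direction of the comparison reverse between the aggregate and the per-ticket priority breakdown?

P1: Team Beta 15/21 = 71.4%, the Product team 28/46 = 60.9% → Team Beta
P0: Team Beta 64/210 = 30.5%, the Product team 25/123 = 20.3% → Team Beta
P3: Team Beta 8/9 = 88.9%, the Product team 6/7 = 85.7% → Team Beta
P2: Team Beta 49/59 = 83.1%, the Product team 34/44 = 77.3% → Team Beta
Overall: Team Beta 136/299 = 45.5%, the Product team 93/220 = 42.3% → Team Beta
Team Beta wins overall and in every ticket group — no reversal.

No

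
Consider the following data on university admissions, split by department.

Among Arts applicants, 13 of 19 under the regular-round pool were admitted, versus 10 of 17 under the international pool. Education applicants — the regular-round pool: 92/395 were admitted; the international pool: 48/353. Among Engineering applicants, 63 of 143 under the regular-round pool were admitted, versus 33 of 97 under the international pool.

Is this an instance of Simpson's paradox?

No

Arts: the regular-round pool 13/19 = 68.4%, the international pool 10/17 = 58.8% → the regular-round pool
Education: the regular-round pool 92/395 = 23.3%, the international pool 48/353 = 13.6% → the regular-round pool
Engineering: the regular-round pool 63/143 = 44.1%, the international pool 33/97 = 34.0% → the regular-round pool
Overall: the regular-round pool 168/557 = 30.2%, the international pool 91/467 = 19.5% → the regular-round pool
The regular-round pool wins overall and in every department group — no reversal.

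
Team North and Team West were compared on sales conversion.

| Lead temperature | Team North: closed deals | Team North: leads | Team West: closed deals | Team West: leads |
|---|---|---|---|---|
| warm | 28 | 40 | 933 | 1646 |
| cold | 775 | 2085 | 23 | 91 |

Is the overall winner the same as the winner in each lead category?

No

Warm: Team North 28/40 = 70.0%, Team West 933/1646 = 56.7% → Team North
Cold: Team North 775/2085 = 37.2%, Team West 23/91 = 25.3% → Team North
Overall: Team North 803/2125 = 37.8%, Team West 956/1737 = 55.0% → Team West
Team North wins each lead group but Team West wins overall — the comparison reverses. Team North's leads skew toward cold, which has a lower base rate.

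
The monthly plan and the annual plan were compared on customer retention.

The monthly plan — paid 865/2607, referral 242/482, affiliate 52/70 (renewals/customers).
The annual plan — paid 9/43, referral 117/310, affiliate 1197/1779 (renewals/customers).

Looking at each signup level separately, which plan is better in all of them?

Paid: the monthly plan 865/2607 = 33.2%, the annual plan 9/43 = 20.9% → the monthly plan
Referral: the monthly plan 242/482 = 50.2%, the annual plan 117/310 = 37.7% → the monthly plan
Affiliate: the monthly plan 52/70 = 74.3%, the annual plan 1197/1779 = 67.3% → the monthly plan
The monthly plan has the higher rate in all 3 groups.

the monthly plan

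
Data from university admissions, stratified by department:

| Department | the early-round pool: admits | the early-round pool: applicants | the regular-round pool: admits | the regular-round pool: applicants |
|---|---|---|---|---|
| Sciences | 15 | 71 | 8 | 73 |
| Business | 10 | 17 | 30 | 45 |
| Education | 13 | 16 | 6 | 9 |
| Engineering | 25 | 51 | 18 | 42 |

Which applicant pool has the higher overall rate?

Sciences: the early-round pool 15/71 = 21.1%, the regular-round pool 8/73 = 11.0% → the early-round pool
Business: the early-round pool 10/17 = 58.8%, the regular-round pool 30/45 = 66.7% → the regular-round pool
Education: the early-round pool 13/16 = 81.2%, the regular-round pool 6/9 = 66.7% → the early-round pool
Engineering: the early-round pool 25/51 = 49.0%, the regular-round pool 18/42 = 42.9% → the early-round pool
Overall: the early-round pool 63/155 = 40.6%, the regular-round pool 62/169 = 36.7% → the early-round pool
(Neither sweeps every department group, but the early-round pool has the higher pooled rate.)

the early-round pool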